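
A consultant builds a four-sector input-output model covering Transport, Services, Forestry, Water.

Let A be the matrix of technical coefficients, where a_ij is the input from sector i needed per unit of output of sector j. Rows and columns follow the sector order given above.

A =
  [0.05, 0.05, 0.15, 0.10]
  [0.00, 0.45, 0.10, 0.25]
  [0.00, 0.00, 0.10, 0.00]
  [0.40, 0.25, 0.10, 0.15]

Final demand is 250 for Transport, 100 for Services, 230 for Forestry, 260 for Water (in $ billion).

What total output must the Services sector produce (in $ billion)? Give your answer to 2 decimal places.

x_S = 539.53

I − A =
  [   0.95    -0.05    -0.15    -0.10]
  [   0.00     0.55    -0.10    -0.25]
  [   0.00     0.00     0.90     0.00]
  [  -0.40    -0.25    -0.10     0.85]
Compute the cofactors C_ij = (−1)^(i+j)·(3×3 minor ij) of I−A; the adjugate is their transpose:
adj(I−A) = Cᵀ =
  [ 0.36450   0.06075   0.07425   0.06075]
  [ 0.09000   0.69075   0.11550   0.21375]
  [ 0.00000   0.00000   0.35775   0.00000]
  [ 0.19800   0.23175   0.11100   0.47025]
det(I−A) = Σ_j (I−A)_1j·C_1j = (0.95)(0.36450) + (-0.05)(0.09000) + (-0.15)(0.00000) + (-0.10)(0.19800) = 0.321975
(I − A)⁻¹ = adj(I−A) / det(I−A) ≈
  [   1.1321     0.1887     0.2306     0.1887]
  [   0.2795     2.1454     0.3587     0.6639]
  [   0.0000     0.0000     1.1111     0.0000]
  [   0.6150     0.7198     0.3447     1.4605]
x = (I − A)⁻¹ d = adj(I−A)·d / det(I−A), with det(I−A) = 0.321975:
  x_T = (0.36450·250 + 0.06075·100 + 0.07425·230 + 0.06075·260) / 0.321975 = 130.0725 / 0.321975 ≈ 403.98
  x_S = (0.09000·250 + 0.69075·100 + 0.11550·230 + 0.21375·260) / 0.321975 = 173.715 / 0.321975 ≈ 539.53
  x_F = (0.00000·250 + 0.00000·100 + 0.35775·230 + 0.00000·260) / 0.321975 = 82.2825 / 0.321975 ≈ 255.56
  x_W = (0.19800·250 + 0.23175·100 + 0.11100·230 + 0.47025·260) / 0.321975 = 220.47 / 0.321975 ≈ 684.74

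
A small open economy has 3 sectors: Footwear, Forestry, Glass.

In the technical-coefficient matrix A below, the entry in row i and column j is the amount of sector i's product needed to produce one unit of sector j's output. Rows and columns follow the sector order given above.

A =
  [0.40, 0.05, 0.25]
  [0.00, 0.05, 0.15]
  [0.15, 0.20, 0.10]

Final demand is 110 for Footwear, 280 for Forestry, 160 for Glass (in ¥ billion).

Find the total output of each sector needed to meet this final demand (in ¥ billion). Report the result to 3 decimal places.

I − A =
  [   0.60    -0.05    -0.25]
  [   0.00     0.95    -0.15]
  [  -0.15    -0.20     0.90]
Cofactors of I−A, C_ij = (−1)^(i+j)·(minor ij) (rows/columns in the sector order above):
  C_11 = (0.95)(0.90) − (-0.15)(-0.20) = 0.8250
  C_12 = −[(0.00)(0.90) − (-0.15)(-0.15)] = 0.0225
  C_13 = (0.00)(-0.20) − (0.95)(-0.15) = 0.1425
  C_21 = −[(-0.05)(0.90) − (-0.25)(-0.20)] = 0.0950
  C_22 = (0.60)(0.90) − (-0.25)(-0.15) = 0.5025
  C_23 = −[(0.60)(-0.20) − (-0.05)(-0.15)] = 0.1275
  C_31 = (-0.05)(-0.15) − (-0.25)(0.95) = 0.2450
  C_32 = −[(0.60)(-0.15) − (-0.25)(0.00)] = 0.0900
  C_33 = (0.60)(0.95) − (-0.05)(0.00) = 0.5700
det(I−A) = Σ_j (I−A)_1j·C_1j = (0.60)(0.8250) + (-0.05)(0.0225) + (-0.25)(0.1425) = 0.45825
adj(I−A) = Cᵀ =
  [ 0.8250   0.0950   0.2450]
  [ 0.0225   0.5025   0.0900]
  [ 0.1425   0.1275   0.5700]
(I − A)⁻¹ = adj(I−A) / det(I−A) ≈
  [   1.8003     0.2073     0.5346]
  [   0.0491     1.0966     0.1964]
  [   0.3110     0.2782     1.2439]
x = (I − A)⁻¹ d = adj(I−A)·d / det(I−A), with det(I−A) = 0.45825:
  x_1 = (0.8250·110 + 0.0950·280 + 0.2450·160) / 0.45825 = 156.55 / 0.45825 ≈ 341.626
  x_2 = (0.0225·110 + 0.5025·280 + 0.0900·160) / 0.45825 = 157.575 / 0.45825 ≈ 343.863
  x_3 = (0.1425·110 + 0.1275·280 + 0.5700·160) / 0.45825 = 142.575 / 0.45825 ≈ 311.129

x_1 = 341.626, x_2 = 343.863, x_3 = 311.129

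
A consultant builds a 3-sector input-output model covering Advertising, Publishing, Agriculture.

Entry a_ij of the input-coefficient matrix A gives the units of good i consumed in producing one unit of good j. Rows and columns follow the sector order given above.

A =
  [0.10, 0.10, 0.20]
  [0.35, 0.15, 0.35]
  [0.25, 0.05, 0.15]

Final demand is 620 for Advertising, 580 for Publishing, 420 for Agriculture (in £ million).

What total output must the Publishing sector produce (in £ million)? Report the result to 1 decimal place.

x_2 = 1482.0

I − A =
  [   0.90    -0.10    -0.20]
  [  -0.35     0.85    -0.35]
  [  -0.25    -0.05     0.85]
Cofactors of I−A, C_ij = (−1)^(i+j)·(minor ij) (rows/columns in the sector order above):
  C_11 = (0.85)(0.85) − (-0.35)(-0.05) = 0.7050
  C_12 = −[(-0.35)(0.85) − (-0.35)(-0.25)] = 0.3850
  C_13 = (-0.35)(-0.05) − (0.85)(-0.25) = 0.2300
  C_21 = −[(-0.10)(0.85) − (-0.20)(-0.05)] = 0.0950
  C_22 = (0.90)(0.85) − (-0.20)(-0.25) = 0.7150
  C_23 = −[(0.90)(-0.05) − (-0.10)(-0.25)] = 0.0700
  C_31 = (-0.10)(-0.35) − (-0.20)(0.85) = 0.2050
  C_32 = −[(0.90)(-0.35) − (-0.20)(-0.35)] = 0.3850
  C_33 = (0.90)(0.85) − (-0.10)(-0.35) = 0.7300
det(I−A) = Σ_j (I−A)_1j·C_1j = (0.90)(0.7050) + (-0.10)(0.3850) + (-0.20)(0.2300) = 0.5500
adj(I−A) = Cᵀ =
  [ 0.7050   0.0950   0.2050]
  [ 0.3850   0.7150   0.3850]
  [ 0.2300   0.0700   0.7300]
(I − A)⁻¹ = adj(I−A) / det(I−A) ≈
  [   1.2818     0.1727     0.3727]
  [   0.7000     1.3000     0.7000]
  [   0.4182     0.1273     1.3273]
x = (I − A)⁻¹ d = adj(I−A)·d / det(I−A), with det(I−A) = 0.5500:
  x_1 = (0.7050·620 + 0.0950·580 + 0.2050·420) / 0.5500 = 578.30 / 0.5500 ≈ 1051.5
  x_2 = (0.3850·620 + 0.7150·580 + 0.3850·420) / 0.5500 = 815.10 / 0.5500 = 1482.0
  x_3 = (0.2300·620 + 0.0700·580 + 0.7300·420) / 0.5500 = 489.80 / 0.5500 ≈ 890.5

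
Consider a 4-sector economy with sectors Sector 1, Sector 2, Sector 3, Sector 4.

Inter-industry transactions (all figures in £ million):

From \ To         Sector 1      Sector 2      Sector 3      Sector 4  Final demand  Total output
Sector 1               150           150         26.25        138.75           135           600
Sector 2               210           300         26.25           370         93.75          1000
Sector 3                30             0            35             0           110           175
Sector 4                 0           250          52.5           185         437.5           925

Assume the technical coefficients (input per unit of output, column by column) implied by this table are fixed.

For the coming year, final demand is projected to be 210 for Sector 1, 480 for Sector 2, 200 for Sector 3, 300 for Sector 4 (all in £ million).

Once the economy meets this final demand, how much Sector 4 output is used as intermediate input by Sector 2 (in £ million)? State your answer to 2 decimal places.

Technical coefficients a_ij = z_ij / X_j:
  a_11 = 150/600 = 0.25, a_21 = 210/600 = 0.35, a_31 = 30/600 = 0.05, a_41 = 0/600 = 0.00
  a_12 = 150/1000 = 0.15, a_22 = 300/1000 = 0.30, a_32 = 0/1000 = 0.00, a_42 = 250/1000 = 0.25
  a_13 = 26.25/175 = 0.15, a_23 = 26.25/175 = 0.15, a_33 = 35/175 = 0.20, a_43 = 52.5/175 = 0.30
  a_14 = 138.75/925 = 0.15, a_24 = 370/925 = 0.40, a_34 = 0/925 = 0.00, a_44 = 185/925 = 0.20
I − A =
  [   0.75    -0.15    -0.15    -0.15]
  [  -0.35     0.70    -0.15    -0.40]
  [  -0.05     0.00     0.80     0.00]
  [   0.00    -0.25    -0.30     0.80]
Compute the cofactors C_ij = (−1)^(i+j)·(3×3 minor ij) of I−A; the adjugate is their transpose:
adj(I−A) = Cᵀ =
  [ 0.368000   0.126000   0.142125   0.132000]
  [ 0.236000   0.471750   0.237750   0.280125]
  [ 0.023000   0.007875   0.289875   0.008250]
  [ 0.082375   0.150375   0.183000   0.371625]
det(I−A) = Σ_j (I−A)_1j·C_1j = (0.75)(0.368000) + (-0.15)(0.236000) + (-0.15)(0.023000) + (-0.15)(0.082375) = 0.22479375
(I − A)⁻¹ = adj(I−A) / det(I−A) ≈
  [   1.6371     0.5605     0.6322     0.5872]
  [   1.0499     2.0986     1.0576     1.2461]
  [   0.1023     0.0350     1.2895     0.0367]
  [   0.3664     0.6689     0.8141     1.6532]
First solve x = (I − A)⁻¹ d = adj(I−A)·d / det(I−A); in particular x_2 = (0.236000·210 + 0.471750·480 + 0.237750·200 + 0.280125·300) / 0.22479375 = 407.5875 / 0.22479375 ≈ 1813.1621.
Intermediate flow from 4 to 2: z_42 = a_42 · x_2 = 0.25 × 407.5875 / 0.22479375 = 101.896875 / 0.22479375 ≈ 453.29.

z_42 = 453.29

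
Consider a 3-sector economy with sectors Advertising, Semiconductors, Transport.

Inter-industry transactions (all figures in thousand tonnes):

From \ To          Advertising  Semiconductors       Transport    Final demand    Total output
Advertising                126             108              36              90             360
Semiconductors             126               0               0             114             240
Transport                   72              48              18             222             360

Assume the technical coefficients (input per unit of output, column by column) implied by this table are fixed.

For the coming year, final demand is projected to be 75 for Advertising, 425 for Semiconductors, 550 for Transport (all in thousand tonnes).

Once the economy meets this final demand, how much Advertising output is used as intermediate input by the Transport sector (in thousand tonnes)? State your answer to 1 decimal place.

Technical coefficients a_ij = z_ij / X_j:
  a_AA = 126/360 = 0.35, a_SA = 126/360 = 0.35, a_TA = 72/360 = 0.20
  a_AS = 108/240 = 0.45, a_SS = 0/240 = 0.00, a_TS = 48/240 = 0.20
  a_AT = 36/360 = 0.10, a_ST = 0/360 = 0.00, a_TT = 18/360 = 0.05
I − A =
  [   0.65    -0.45    -0.10]
  [  -0.35     1.00     0.00]
  [  -0.20    -0.20     0.95]
Cofactors of I−A, C_ij = (−1)^(i+j)·(minor ij) (rows/columns in the sector order above):
  C_11 = (1.00)(0.95) − (0.00)(-0.20) = 0.9500
  C_12 = −[(-0.35)(0.95) − (0.00)(-0.20)] = 0.3325
  C_13 = (-0.35)(-0.20) − (1.00)(-0.20) = 0.2700
  C_21 = −[(-0.45)(0.95) − (-0.10)(-0.20)] = 0.4475
  C_22 = (0.65)(0.95) − (-0.10)(-0.20) = 0.5975
  C_23 = −[(0.65)(-0.20) − (-0.45)(-0.20)] = 0.2200
  C_31 = (-0.45)(0.00) − (-0.10)(1.00) = 0.1000
  C_32 = −[(0.65)(0.00) − (-0.10)(-0.35)] = 0.0350
  C_33 = (0.65)(1.00) − (-0.45)(-0.35) = 0.4925
det(I−A) = Σ_j (I−A)_1j·C_1j = (0.65)(0.9500) + (-0.45)(0.3325) + (-0.10)(0.2700) = 0.440875
adj(I−A) = Cᵀ =
  [ 0.9500   0.4475   0.1000]
  [ 0.3325   0.5975   0.0350]
  [ 0.2700   0.2200   0.4925]
(I − A)⁻¹ = adj(I−A) / det(I−A) ≈
  [   2.1548     1.0150     0.2268]
  [   0.7542     1.3553     0.0794]
  [   0.6124     0.4990     1.1171]
First solve x = (I − A)⁻¹ d = adj(I−A)·d / det(I−A); in particular x_T = (0.2700·75 + 0.2200·425 + 0.4925·550) / 0.440875 = 384.625 / 0.440875 ≈ 872.413.
Intermediate flow from A to T: z_AT = a_AT · x_T = 0.10 × 384.625 / 0.440875 = 38.4625 / 0.440875 ≈ 87.2.

z_AT = 87.2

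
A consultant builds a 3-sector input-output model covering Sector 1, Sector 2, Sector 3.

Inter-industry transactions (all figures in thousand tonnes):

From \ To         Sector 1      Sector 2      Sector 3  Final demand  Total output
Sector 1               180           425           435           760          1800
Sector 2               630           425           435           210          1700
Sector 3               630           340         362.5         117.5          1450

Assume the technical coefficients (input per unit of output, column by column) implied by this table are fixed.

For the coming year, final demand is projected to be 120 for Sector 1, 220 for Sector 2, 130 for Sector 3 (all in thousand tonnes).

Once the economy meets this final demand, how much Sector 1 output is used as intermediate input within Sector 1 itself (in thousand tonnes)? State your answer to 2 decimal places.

z_11 = 58.99

Technical coefficients a_ij = z_ij / X_j:
  a_11 = 180/1800 = 0.10, a_21 = 630/1800 = 0.35, a_31 = 630/1800 = 0.35
  a_12 = 425/1700 = 0.25, a_22 = 425/1700 = 0.25, a_32 = 340/1700 = 0.20
  a_13 = 435/1450 = 0.30, a_23 = 435/1450 = 0.30, a_33 = 362.5/1450 = 0.25
I − A =
  [   0.90    -0.25    -0.30]
  [  -0.35     0.75    -0.30]
  [  -0.35    -0.20     0.75]
Cofactors of I−A, C_ij = (−1)^(i+j)·(minor ij) (rows/columns in the sector order above):
  C_11 = (0.75)(0.75) − (-0.30)(-0.20) = 0.5025
  C_12 = −[(-0.35)(0.75) − (-0.30)(-0.35)] = 0.3675
  C_13 = (-0.35)(-0.20) − (0.75)(-0.35) = 0.3325
  C_21 = −[(-0.25)(0.75) − (-0.30)(-0.20)] = 0.2475
  C_22 = (0.90)(0.75) − (-0.30)(-0.35) = 0.5700
  C_23 = −[(0.90)(-0.20) − (-0.25)(-0.35)] = 0.2675
  C_31 = (-0.25)(-0.30) − (-0.30)(0.75) = 0.3000
  C_32 = −[(0.90)(-0.30) − (-0.30)(-0.35)] = 0.3750
  C_33 = (0.90)(0.75) − (-0.25)(-0.35) = 0.5875
det(I−A) = Σ_j (I−A)_1j·C_1j = (0.90)(0.5025) + (-0.25)(0.3675) + (-0.30)(0.3325) = 0.260625
adj(I−A) = Cᵀ =
  [ 0.5025   0.2475   0.3000]
  [ 0.3675   0.5700   0.3750]
  [ 0.3325   0.2675   0.5875]
(I − A)⁻¹ = adj(I−A) / det(I−A) ≈
  [   1.9281     0.9496     1.1511]
  [   1.4101     2.1871     1.4388]
  [   1.2758     1.0264     2.2542]
First solve x = (I − A)⁻¹ d = adj(I−A)·d / det(I−A); in particular x_1 = (0.5025·120 + 0.2475·220 + 0.3000·130) / 0.260625 = 153.75 / 0.260625 ≈ 589.9281.
Intermediate flow from 1 to 1: z_11 = a_11 · x_1 = 0.10 × 153.75 / 0.260625 = 15.375 / 0.260625 ≈ 58.99.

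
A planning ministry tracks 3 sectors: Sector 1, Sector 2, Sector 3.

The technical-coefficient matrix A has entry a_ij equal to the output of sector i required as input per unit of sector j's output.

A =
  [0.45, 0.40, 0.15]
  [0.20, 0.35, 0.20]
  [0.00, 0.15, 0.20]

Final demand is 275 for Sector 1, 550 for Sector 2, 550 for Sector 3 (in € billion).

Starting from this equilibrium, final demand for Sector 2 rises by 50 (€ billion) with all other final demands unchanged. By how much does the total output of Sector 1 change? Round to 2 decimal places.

I − A =
  [   0.55    -0.40    -0.15]
  [  -0.20     0.65    -0.20]
  [   0.00    -0.15     0.80]
Cofactors of I−A, C_ij = (−1)^(i+j)·(minor ij) (rows/columns in the sector order above):
  C_11 = (0.65)(0.80) − (-0.20)(-0.15) = 0.4900
  C_12 = −[(-0.20)(0.80) − (-0.20)(0.00)] = 0.1600
  C_13 = (-0.20)(-0.15) − (0.65)(0.00) = 0.0300
  C_21 = −[(-0.40)(0.80) − (-0.15)(-0.15)] = 0.3425
  C_22 = (0.55)(0.80) − (-0.15)(0.00) = 0.4400
  C_23 = −[(0.55)(-0.15) − (-0.40)(0.00)] = 0.0825
  C_31 = (-0.40)(-0.20) − (-0.15)(0.65) = 0.1775
  C_32 = −[(0.55)(-0.20) − (-0.15)(-0.20)] = 0.1400
  C_33 = (0.55)(0.65) − (-0.40)(-0.20) = 0.2775
det(I−A) = Σ_j (I−A)_1j·C_1j = (0.55)(0.4900) + (-0.40)(0.1600) + (-0.15)(0.0300) = 0.2010
adj(I−A) = Cᵀ =
  [ 0.4900   0.3425   0.1775]
  [ 0.1600   0.4400   0.1400]
  [ 0.0300   0.0825   0.2775]
(I − A)⁻¹ = adj(I−A) / det(I−A) ≈
  [   2.4378     1.7040     0.8831]
  [   0.7960     2.1891     0.6965]
  [   0.1493     0.4104     1.3806]
Δx = (I − A)⁻¹ Δd with Δd having +50 in the Sector 2 component and 0 elsewhere.
So Δx_1 = L_12 · (+50), where L_12 = adj(I−A)_12 / det(I−A) = 0.3425 / 0.2010.
Δx_1 = 0.3425 × (+50) / 0.2010 = 17.125 / 0.2010 ≈ 85.20.

Δx_1 = 85.20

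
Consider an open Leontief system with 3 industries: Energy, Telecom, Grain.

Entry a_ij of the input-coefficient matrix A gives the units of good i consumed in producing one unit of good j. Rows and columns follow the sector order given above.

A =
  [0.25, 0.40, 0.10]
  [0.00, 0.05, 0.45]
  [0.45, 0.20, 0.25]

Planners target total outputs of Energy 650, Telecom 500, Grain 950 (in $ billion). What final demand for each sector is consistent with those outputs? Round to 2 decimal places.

I − A =
  [   0.75    -0.40    -0.10]
  [   0.00     0.95    -0.45]
  [  -0.45    -0.20     0.75]
d = (I − A) x:
  d_1 = (+0.75)·650 + (-0.40)·500 + (-0.10)·950 = 192.50
  d_2 = (+0.00)·650 + (+0.95)·500 + (-0.45)·950 = 47.50
  d_3 = (-0.45)·650 + (-0.20)·500 + (+0.75)·950 = 320.00

d_1 = 192.50, d_2 = 47.50, d_3 = 320.00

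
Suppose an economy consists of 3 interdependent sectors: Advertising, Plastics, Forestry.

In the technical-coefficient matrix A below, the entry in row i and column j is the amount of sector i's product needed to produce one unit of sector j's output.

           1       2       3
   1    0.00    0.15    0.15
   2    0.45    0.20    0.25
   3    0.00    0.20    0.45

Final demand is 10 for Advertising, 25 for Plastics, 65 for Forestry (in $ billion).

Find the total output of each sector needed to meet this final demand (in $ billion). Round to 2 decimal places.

x_1 = 49.94, x_2 = 108.62, x_3 = 157.68

I − A =
  [   1.00    -0.15    -0.15]
  [  -0.45     0.80    -0.25]
  [   0.00    -0.20     0.55]
Cofactors of I−A, C_ij = (−1)^(i+j)·(minor ij) (rows/columns in the sector order above):
  C_11 = (0.80)(0.55) − (-0.25)(-0.20) = 0.3900
  C_12 = −[(-0.45)(0.55) − (-0.25)(0.00)] = 0.2475
  C_13 = (-0.45)(-0.20) − (0.80)(0.00) = 0.0900
  C_21 = −[(-0.15)(0.55) − (-0.15)(-0.20)] = 0.1125
  C_22 = (1.00)(0.55) − (-0.15)(0.00) = 0.5500
  C_23 = −[(1.00)(-0.20) − (-0.15)(0.00)] = 0.2000
  C_31 = (-0.15)(-0.25) − (-0.15)(0.80) = 0.1575
  C_32 = −[(1.00)(-0.25) − (-0.15)(-0.45)] = 0.3175
  C_33 = (1.00)(0.80) − (-0.15)(-0.45) = 0.7325
det(I−A) = Σ_j (I−A)_1j·C_1j = (1.00)(0.3900) + (-0.15)(0.2475) + (-0.15)(0.0900) = 0.339375
adj(I−A) = Cᵀ =
  [ 0.3900   0.1125   0.1575]
  [ 0.2475   0.5500   0.3175]
  [ 0.0900   0.2000   0.7325]
(I − A)⁻¹ = adj(I−A) / det(I−A) ≈
  [   1.1492     0.3315     0.4641]
  [   0.7293     1.6206     0.9355]
  [   0.2652     0.5893     2.1584]
x = (I − A)⁻¹ d = adj(I−A)·d / det(I−A), with det(I−A) = 0.339375:
  x_1 = (0.3900·10 + 0.1125·25 + 0.1575·65) / 0.339375 = 16.95 / 0.339375 ≈ 49.94
  x_2 = (0.2475·10 + 0.5500·25 + 0.3175·65) / 0.339375 = 36.8625 / 0.339375 ≈ 108.62
  x_3 = (0.0900·10 + 0.2000·25 + 0.7325·65) / 0.339375 = 53.5125 / 0.339375 ≈ 157.68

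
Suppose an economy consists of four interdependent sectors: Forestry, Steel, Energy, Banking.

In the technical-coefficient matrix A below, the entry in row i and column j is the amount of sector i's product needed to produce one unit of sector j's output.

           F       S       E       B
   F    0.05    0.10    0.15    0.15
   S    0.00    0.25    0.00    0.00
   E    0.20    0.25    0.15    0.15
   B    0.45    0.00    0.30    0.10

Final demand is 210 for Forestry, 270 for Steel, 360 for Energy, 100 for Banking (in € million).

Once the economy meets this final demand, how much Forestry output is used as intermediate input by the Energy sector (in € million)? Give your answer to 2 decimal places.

I − A =
  [   0.95    -0.10    -0.15    -0.15]
  [   0.00     0.75     0.00     0.00]
  [  -0.20    -0.25     0.85    -0.15]
  [  -0.45     0.00    -0.30     0.90]
Compute the cofactors C_ij = (−1)^(i+j)·(3×3 minor ij) of I−A; the adjugate is their transpose:
adj(I−A) = Cᵀ =
  [ 0.540000   0.117000   0.135000   0.112500]
  [ 0.000000   0.580500   0.000000   0.000000]
  [ 0.185625   0.221625   0.590625   0.129375]
  [ 0.331875   0.132375   0.264375   0.583125]
det(I−A) = Σ_j (I−A)_1j·C_1j = (0.95)(0.540000) + (-0.10)(0.000000) + (-0.15)(0.185625) + (-0.15)(0.331875) = 0.435375
(I − A)⁻¹ = adj(I−A) / det(I−A) ≈
  [   1.2403     0.2687     0.3101     0.2584]
  [   0.0000     1.3333     0.0000     0.0000]
  [   0.4264     0.5090     1.3566     0.2972]
  [   0.7623     0.3040     0.6072     1.3394]
First solve x = (I − A)⁻¹ d = adj(I−A)·d / det(I−A); in particular x_E = (0.185625·210 + 0.221625·270 + 0.590625·360 + 0.129375·100) / 0.435375 = 324.3825 / 0.435375 ≈ 745.0646.
Intermediate flow from F to E: z_FE = a_FE · x_E = 0.15 × 324.3825 / 0.435375 = 48.657375 / 0.435375 ≈ 111.76.

z_FE = 111.76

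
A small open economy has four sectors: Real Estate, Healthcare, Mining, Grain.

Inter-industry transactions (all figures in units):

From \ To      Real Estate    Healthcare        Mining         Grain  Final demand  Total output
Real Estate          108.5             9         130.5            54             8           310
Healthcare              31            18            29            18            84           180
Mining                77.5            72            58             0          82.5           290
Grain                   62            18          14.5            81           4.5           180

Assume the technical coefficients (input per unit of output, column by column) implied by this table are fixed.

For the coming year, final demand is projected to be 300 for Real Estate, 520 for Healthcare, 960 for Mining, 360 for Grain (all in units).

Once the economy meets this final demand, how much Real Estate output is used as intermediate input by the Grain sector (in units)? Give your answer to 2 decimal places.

Technical coefficients a_ij = z_ij / X_j:
  a_RR = 108.5/310 = 0.35, a_HR = 31/310 = 0.10, a_MR = 77.5/310 = 0.25, a_GR = 62/310 = 0.20
  a_RH = 9/180 = 0.05, a_HH = 18/180 = 0.10, a_MH = 72/180 = 0.40, a_GH = 18/180 = 0.10
  a_RM = 130.5/290 = 0.45, a_HM = 29/290 = 0.10, a_MM = 58/290 = 0.20, a_GM = 14.5/290 = 0.05
  a_RG = 54/180 = 0.30, a_HG = 18/180 = 0.10, a_MG = 0/180 = 0.00, a_GG = 81/180 = 0.45
I − A =
  [   0.65    -0.05    -0.45    -0.30]
  [  -0.10     0.90    -0.10    -0.10]
  [  -0.25    -0.40     0.80     0.00]
  [  -0.20    -0.10    -0.05     0.55]
Compute the cofactors C_ij = (−1)^(i+j)·(3×3 minor ij) of I−A; the adjugate is their transpose:
adj(I−A) = Cᵀ =
  [ 0.364000   0.151000   0.237750   0.226000]
  [ 0.075000   0.172375   0.068250   0.072250]
  [ 0.151250   0.133375   0.254500   0.106750]
  [ 0.159750   0.098375   0.122000   0.317500]
det(I−A) = Σ_j (I−A)_1j·C_1j = (0.65)(0.364000) + (-0.05)(0.075000) + (-0.45)(0.151250) + (-0.30)(0.159750) = 0.1168625
(I − A)⁻¹ = adj(I−A) / det(I−A) ≈
  [   3.1148     1.2921     2.0344     1.9339]
  [   0.6418     1.4750     0.5840     0.6182]
  [   1.2943     1.1413     2.1778     0.9135]
  [   1.3670     0.8418     1.0440     2.7169]
First solve x = (I − A)⁻¹ d = adj(I−A)·d / det(I−A); in particular x_G = (0.159750·300 + 0.098375·520 + 0.122000·960 + 0.317500·360) / 0.1168625 = 330.50 / 0.1168625 ≈ 2828.1100.
Intermediate flow from R to G: z_RG = a_RG · x_G = 0.30 × 330.50 / 0.1168625 = 99.15 / 0.1168625 ≈ 848.43.

z_RG = 848.43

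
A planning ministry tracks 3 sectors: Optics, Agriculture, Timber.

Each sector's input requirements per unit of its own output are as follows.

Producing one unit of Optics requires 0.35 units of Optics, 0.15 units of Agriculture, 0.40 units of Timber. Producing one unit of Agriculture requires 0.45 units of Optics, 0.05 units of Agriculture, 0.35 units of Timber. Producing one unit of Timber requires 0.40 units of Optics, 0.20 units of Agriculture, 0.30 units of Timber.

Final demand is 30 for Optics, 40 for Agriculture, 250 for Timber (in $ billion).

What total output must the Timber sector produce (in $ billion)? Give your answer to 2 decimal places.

x_T = 1277.97

I − A =
  [   0.65    -0.45    -0.40]
  [  -0.15     0.95    -0.20]
  [  -0.40    -0.35     0.70]
Cofactors of I−A, C_ij = (−1)^(i+j)·(minor ij) (rows/columns in the sector order above):
  C_11 = (0.95)(0.70) − (-0.20)(-0.35) = 0.5950
  C_12 = −[(-0.15)(0.70) − (-0.20)(-0.40)] = 0.1850
  C_13 = (-0.15)(-0.35) − (0.95)(-0.40) = 0.4325
  C_21 = −[(-0.45)(0.70) − (-0.40)(-0.35)] = 0.4550
  C_22 = (0.65)(0.70) − (-0.40)(-0.40) = 0.2950
  C_23 = −[(0.65)(-0.35) − (-0.45)(-0.40)] = 0.4075
  C_31 = (-0.45)(-0.20) − (-0.40)(0.95) = 0.4700
  C_32 = −[(0.65)(-0.20) − (-0.40)(-0.15)] = 0.1900
  C_33 = (0.65)(0.95) − (-0.45)(-0.15) = 0.5500
det(I−A) = Σ_j (I−A)_1j·C_1j = (0.65)(0.5950) + (-0.45)(0.1850) + (-0.40)(0.4325) = 0.1305
adj(I−A) = Cᵀ =
  [ 0.5950   0.4550   0.4700]
  [ 0.1850   0.2950   0.1900]
  [ 0.4325   0.4075   0.5500]
(I − A)⁻¹ = adj(I−A) / det(I−A) ≈
  [   4.5594     3.4866     3.6015]
  [   1.4176     2.2605     1.4559]
  [   3.3142     3.1226     4.2146]
x = (I − A)⁻¹ d = adj(I−A)·d / det(I−A), with det(I−A) = 0.1305:
  x_O = (0.5950·30 + 0.4550·40 + 0.4700·250) / 0.1305 = 153.55 / 0.1305 ≈ 1176.63
  x_A = (0.1850·30 + 0.2950·40 + 0.1900·250) / 0.1305 = 64.85 / 0.1305 ≈ 496.93
  x_T = (0.4325·30 + 0.4075·40 + 0.5500·250) / 0.1305 = 166.775 / 0.1305 ≈ 1277.97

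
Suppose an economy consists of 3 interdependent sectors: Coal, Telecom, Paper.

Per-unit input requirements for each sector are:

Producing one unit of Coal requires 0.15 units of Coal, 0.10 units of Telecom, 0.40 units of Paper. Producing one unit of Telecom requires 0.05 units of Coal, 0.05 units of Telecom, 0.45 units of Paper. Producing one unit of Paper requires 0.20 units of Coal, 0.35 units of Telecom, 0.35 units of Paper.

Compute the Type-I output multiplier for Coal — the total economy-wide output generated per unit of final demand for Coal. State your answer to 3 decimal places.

m_C = 3.686

I − A =
  [   0.85    -0.05    -0.20]
  [  -0.10     0.95    -0.35]
  [  -0.40    -0.45     0.65]
Cofactors of I−A, C_ij = (−1)^(i+j)·(minor ij) (rows/columns in the sector order above):
  C_11 = (0.95)(0.65) − (-0.35)(-0.45) = 0.4600
  C_12 = −[(-0.10)(0.65) − (-0.35)(-0.40)] = 0.2050
  C_13 = (-0.10)(-0.45) − (0.95)(-0.40) = 0.4250
  C_21 = −[(-0.05)(0.65) − (-0.20)(-0.45)] = 0.1225
  C_22 = (0.85)(0.65) − (-0.20)(-0.40) = 0.4725
  C_23 = −[(0.85)(-0.45) − (-0.05)(-0.40)] = 0.4025
  C_31 = (-0.05)(-0.35) − (-0.20)(0.95) = 0.2075
  C_32 = −[(0.85)(-0.35) − (-0.20)(-0.10)] = 0.3175
  C_33 = (0.85)(0.95) − (-0.05)(-0.10) = 0.8025
det(I−A) = Σ_j (I−A)_1j·C_1j = (0.85)(0.4600) + (-0.05)(0.2050) + (-0.20)(0.4250) = 0.29575
adj(I−A) = Cᵀ =
  [ 0.4600   0.1225   0.2075]
  [ 0.2050   0.4725   0.3175]
  [ 0.4250   0.4025   0.8025]
(I − A)⁻¹ = adj(I−A) / det(I−A) ≈
  [   1.5554     0.4142     0.7016]
  [   0.6932     1.5976     1.0735]
  [   1.4370     1.3609     2.7134]
The output multiplier for sector j is the column-j sum of the Leontief inverse (I − A)⁻¹ = adj(I−A) / det(I−A).
Column C of adj(I−A): (0.4600, 0.2050, 0.4250); det(I−A) = 0.29575.
m_C = (0.4600 + 0.2050 + 0.4250) / 0.29575 = 1.09 / 0.29575 ≈ 3.686.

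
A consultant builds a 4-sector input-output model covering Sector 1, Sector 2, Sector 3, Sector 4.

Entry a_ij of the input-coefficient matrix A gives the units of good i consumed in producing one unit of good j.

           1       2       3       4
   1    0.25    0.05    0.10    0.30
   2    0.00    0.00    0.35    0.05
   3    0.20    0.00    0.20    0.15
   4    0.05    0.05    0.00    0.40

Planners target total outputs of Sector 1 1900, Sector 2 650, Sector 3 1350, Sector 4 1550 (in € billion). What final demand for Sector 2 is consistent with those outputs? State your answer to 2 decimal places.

d_2 = 100.00

I − A =
  [   0.75    -0.05    -0.10    -0.30]
  [   0.00     1.00    -0.35    -0.05]
  [  -0.20     0.00     0.80    -0.15]
  [  -0.05    -0.05     0.00     0.60]
d = (I − A) x:
  d_1 = (+0.75)·1900 + (-0.05)·650 + (-0.10)·1350 + (-0.30)·1550 = 792.50
  d_2 = (+0.00)·1900 + (+1.00)·650 + (-0.35)·1350 + (-0.05)·1550 = 100.00
  d_3 = (-0.20)·1900 + (+0.00)·650 + (+0.80)·1350 + (-0.15)·1550 = 467.50
  d_4 = (-0.05)·1900 + (-0.05)·650 + (+0.00)·1350 + (+0.60)·1550 = 802.50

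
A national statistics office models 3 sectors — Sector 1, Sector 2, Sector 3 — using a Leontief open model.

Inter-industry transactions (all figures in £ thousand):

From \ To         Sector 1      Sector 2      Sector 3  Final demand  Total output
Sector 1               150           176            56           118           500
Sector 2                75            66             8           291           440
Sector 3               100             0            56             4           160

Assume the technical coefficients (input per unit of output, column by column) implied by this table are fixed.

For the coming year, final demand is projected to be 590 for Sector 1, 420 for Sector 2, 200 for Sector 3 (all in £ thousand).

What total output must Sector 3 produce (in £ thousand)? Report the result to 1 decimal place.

Technical coefficients a_ij = z_ij / X_j:
  a_11 = 150/500 = 0.30, a_21 = 75/500 = 0.15, a_31 = 100/500 = 0.20
  a_12 = 176/440 = 0.40, a_22 = 66/440 = 0.15, a_32 = 0/440 = 0.00
  a_13 = 56/160 = 0.35, a_23 = 8/160 = 0.05, a_33 = 56/160 = 0.35
I − A =
  [   0.70    -0.40    -0.35]
  [  -0.15     0.85    -0.05]
  [  -0.20     0.00     0.65]
Cofactors of I−A, C_ij = (−1)^(i+j)·(minor ij) (rows/columns in the sector order above):
  C_11 = (0.85)(0.65) − (-0.05)(0.00) = 0.5525
  C_12 = −[(-0.15)(0.65) − (-0.05)(-0.20)] = 0.1075
  C_13 = (-0.15)(0.00) − (0.85)(-0.20) = 0.1700
  C_21 = −[(-0.40)(0.65) − (-0.35)(0.00)] = 0.2600
  C_22 = (0.70)(0.65) − (-0.35)(-0.20) = 0.3850
  C_23 = −[(0.70)(0.00) − (-0.40)(-0.20)] = 0.0800
  C_31 = (-0.40)(-0.05) − (-0.35)(0.85) = 0.3175
  C_32 = −[(0.70)(-0.05) − (-0.35)(-0.15)] = 0.0875
  C_33 = (0.70)(0.85) − (-0.40)(-0.15) = 0.5350
det(I−A) = Σ_j (I−A)_1j·C_1j = (0.70)(0.5525) + (-0.40)(0.1075) + (-0.35)(0.1700) = 0.28425
adj(I−A) = Cᵀ =
  [ 0.5525   0.2600   0.3175]
  [ 0.1075   0.3850   0.0875]
  [ 0.1700   0.0800   0.5350]
(I − A)⁻¹ = adj(I−A) / det(I−A) ≈
  [   1.9437     0.9147     1.1170]
  [   0.3782     1.3544     0.3078]
  [   0.5981     0.2814     1.8821]
x = (I − A)⁻¹ d = adj(I−A)·d / det(I−A), with det(I−A) = 0.28425:
  x_1 = (0.5525·590 + 0.2600·420 + 0.3175·200) / 0.28425 = 498.675 / 0.28425 ≈ 1754.4
  x_2 = (0.1075·590 + 0.3850·420 + 0.0875·200) / 0.28425 = 242.625 / 0.28425 ≈ 853.6
  x_3 = (0.1700·590 + 0.0800·420 + 0.5350·200) / 0.28425 = 240.90 / 0.28425 ≈ 847.5

x_3 = 847.5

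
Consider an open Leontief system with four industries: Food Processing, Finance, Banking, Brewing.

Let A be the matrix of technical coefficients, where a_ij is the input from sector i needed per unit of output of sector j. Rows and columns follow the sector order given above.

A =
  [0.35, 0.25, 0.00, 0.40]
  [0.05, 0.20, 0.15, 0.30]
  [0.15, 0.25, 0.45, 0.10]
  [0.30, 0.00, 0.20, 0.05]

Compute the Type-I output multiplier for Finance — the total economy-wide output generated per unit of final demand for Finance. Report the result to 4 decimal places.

I − A =
  [   0.65    -0.25     0.00    -0.40]
  [  -0.05     0.80    -0.15    -0.30]
  [  -0.15    -0.25     0.55    -0.10]
  [  -0.30     0.00    -0.20     0.95]
Compute the cofactors C_ij = (−1)^(i+j)·(3×3 minor ij) of I−A; the adjugate is their transpose:
adj(I−A) = Cᵀ =
  [ 0.351375   0.145625   0.114625   0.206000]
  [ 0.109500   0.248625   0.117625   0.137000]
  [ 0.172375   0.167500   0.363625   0.163750]
  [ 0.147250   0.081250   0.112750   0.249125]
det(I−A) = Σ_j (I−A)_1j·C_1j = (0.65)(0.351375) + (-0.25)(0.109500) + (0.00)(0.172375) + (-0.40)(0.147250) = 0.14211875
(I − A)⁻¹ = adj(I−A) / det(I−A) ≈
  [   2.47240     1.02467     0.80654     1.44949]
  [   0.77048     1.74942     0.82765     0.96398]
  [   1.21289     1.17859     2.55860     1.15221]
  [   1.03611     0.57171     0.79335     1.75294]
The output multiplier for sector j is the column-j sum of the Leontief inverse (I − A)⁻¹ = adj(I−A) / det(I−A).
Column 2 of adj(I−A): (0.145625, 0.248625, 0.167500, 0.081250); det(I−A) = 0.14211875.
m_2 = (0.145625 + 0.248625 + 0.167500 + 0.081250) / 0.14211875 = 0.643 / 0.14211875 ≈ 4.5244.

m_2 = 4.5244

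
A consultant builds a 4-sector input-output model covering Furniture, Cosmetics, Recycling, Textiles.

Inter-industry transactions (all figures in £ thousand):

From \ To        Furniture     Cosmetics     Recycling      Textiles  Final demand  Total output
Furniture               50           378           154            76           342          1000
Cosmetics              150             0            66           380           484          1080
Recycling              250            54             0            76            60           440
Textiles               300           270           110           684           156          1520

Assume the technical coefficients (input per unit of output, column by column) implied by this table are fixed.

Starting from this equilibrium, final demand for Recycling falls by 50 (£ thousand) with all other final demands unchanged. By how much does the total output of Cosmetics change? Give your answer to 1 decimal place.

Δx_2 = -31.8

Technical coefficients a_ij = z_ij / X_j:
  a_11 = 50/1000 = 0.05, a_21 = 150/1000 = 0.15, a_31 = 250/1000 = 0.25, a_41 = 300/1000 = 0.30
  a_12 = 378/1080 = 0.35, a_22 = 0/1080 = 0.00, a_32 = 54/1080 = 0.05, a_42 = 270/1080 = 0.25
  a_13 = 154/440 = 0.35, a_23 = 66/440 = 0.15, a_33 = 0/440 = 0.00, a_43 = 110/440 = 0.25
  a_14 = 76/1520 = 0.05, a_24 = 380/1520 = 0.25, a_34 = 76/1520 = 0.05, a_44 = 684/1520 = 0.45
I − A =
  [   0.95    -0.35    -0.35    -0.05]
  [  -0.15     1.00    -0.15    -0.25]
  [  -0.25    -0.05     1.00    -0.05]
  [  -0.30    -0.25    -0.25     0.55]
Compute the cofactors C_ij = (−1)^(i+j)·(3×3 minor ij) of I−A; the adjugate is their transpose:
adj(I−A) = Cᵀ =
  [ 0.465875   0.215250   0.235750   0.161625]
  [ 0.194125   0.439125   0.192500   0.234750]
  [ 0.146625   0.093750   0.391125   0.091500]
  [ 0.409000   0.359625   0.393875   0.787125]
det(I−A) = Σ_j (I−A)_1j·C_1j = (0.95)(0.465875) + (-0.35)(0.194125) + (-0.35)(0.146625) + (-0.05)(0.409000) = 0.30286875
(I − A)⁻¹ = adj(I−A) / det(I−A) ≈
  [   1.5382     0.7107     0.7784     0.5336]
  [   0.6410     1.4499     0.6356     0.7751]
  [   0.4841     0.3095     1.2914     0.3021]
  [   1.3504     1.1874     1.3005     2.5989]
Δx = (I − A)⁻¹ Δd with Δd having -50 in the Recycling component and 0 elsewhere.
So Δx_2 = L_23 · (-50), where L_23 = adj(I−A)_23 / det(I−A) = 0.192500 / 0.30286875.
Δx_2 = 0.192500 × (-50) / 0.30286875 = -9.625 / 0.30286875 ≈ -31.8.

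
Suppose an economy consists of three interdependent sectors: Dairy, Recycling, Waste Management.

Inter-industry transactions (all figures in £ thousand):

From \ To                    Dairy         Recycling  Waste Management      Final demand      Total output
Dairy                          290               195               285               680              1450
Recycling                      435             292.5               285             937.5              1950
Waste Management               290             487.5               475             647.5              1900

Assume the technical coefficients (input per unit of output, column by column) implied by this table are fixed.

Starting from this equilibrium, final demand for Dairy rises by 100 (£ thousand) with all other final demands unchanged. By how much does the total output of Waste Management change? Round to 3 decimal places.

Technical coefficients a_ij = z_ij / X_j:
  a_DD = 290/1450 = 0.20, a_RD = 435/1450 = 0.30, a_WD = 290/1450 = 0.20
  a_DR = 195/1950 = 0.10, a_RR = 292.5/1950 = 0.15, a_WR = 487.5/1950 = 0.25
  a_DW = 285/1900 = 0.15, a_RW = 285/1900 = 0.15, a_WW = 475/1900 = 0.25
I − A =
  [   0.80    -0.10    -0.15]
  [  -0.30     0.85    -0.15]
  [  -0.20    -0.25     0.75]
Cofactors of I−A, C_ij = (−1)^(i+j)·(minor ij) (rows/columns in the sector order above):
  C_11 = (0.85)(0.75) − (-0.15)(-0.25) = 0.6000
  C_12 = −[(-0.30)(0.75) − (-0.15)(-0.20)] = 0.2550
  C_13 = (-0.30)(-0.25) − (0.85)(-0.20) = 0.2450
  C_21 = −[(-0.10)(0.75) − (-0.15)(-0.25)] = 0.1125
  C_22 = (0.80)(0.75) − (-0.15)(-0.20) = 0.5700
  C_23 = −[(0.80)(-0.25) − (-0.10)(-0.20)] = 0.2200
  C_31 = (-0.10)(-0.15) − (-0.15)(0.85) = 0.1425
  C_32 = −[(0.80)(-0.15) − (-0.15)(-0.30)] = 0.1650
  C_33 = (0.80)(0.85) − (-0.10)(-0.30) = 0.6500
det(I−A) = Σ_j (I−A)_1j·C_1j = (0.80)(0.6000) + (-0.10)(0.2550) + (-0.15)(0.2450) = 0.41775
adj(I−A) = Cᵀ =
  [ 0.6000   0.1125   0.1425]
  [ 0.2550   0.5700   0.1650]
  [ 0.2450   0.2200   0.6500]
(I − A)⁻¹ = adj(I−A) / det(I−A) ≈
  [   1.4363     0.2693     0.3411]
  [   0.6104     1.3645     0.3950]
  [   0.5865     0.5266     1.5560]
Δx = (I − A)⁻¹ Δd with Δd having +100 in the Dairy component and 0 elsewhere.
So Δx_W = L_WD · (+100), where L_WD = adj(I−A)_WD / det(I−A) = 0.2450 / 0.41775.
Δx_W = 0.2450 × (+100) / 0.41775 = 24.50 / 0.41775 ≈ 58.648.

Δx_W = 58.648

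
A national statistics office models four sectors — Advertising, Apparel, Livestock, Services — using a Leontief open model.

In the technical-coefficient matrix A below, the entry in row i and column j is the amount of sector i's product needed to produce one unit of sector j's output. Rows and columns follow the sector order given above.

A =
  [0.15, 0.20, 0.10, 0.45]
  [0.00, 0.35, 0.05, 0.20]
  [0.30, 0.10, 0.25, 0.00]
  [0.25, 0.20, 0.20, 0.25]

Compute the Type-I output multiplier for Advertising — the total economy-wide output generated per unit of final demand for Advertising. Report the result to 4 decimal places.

I − A =
  [   0.85    -0.20    -0.10    -0.45]
  [   0.00     0.65    -0.05    -0.20]
  [  -0.30    -0.10     0.75     0.00]
  [  -0.25    -0.20    -0.20     0.75]
Compute the cofactors C_ij = (−1)^(i+j)·(3×3 minor ij) of I−A; the adjugate is their transpose:
adj(I−A) = Cᵀ =
  [ 0.327875   0.196500   0.123250   0.249125]
  [ 0.060750   0.344250   0.065250   0.128250]
  [ 0.139250   0.124500   0.297250   0.116750]
  [ 0.162625   0.190500   0.137750   0.387625]
det(I−A) = Σ_j (I−A)_1j·C_1j = (0.85)(0.327875) + (-0.20)(0.060750) + (-0.10)(0.139250) + (-0.45)(0.162625) = 0.1794375
(I − A)⁻¹ = adj(I−A) / det(I−A) ≈
  [   1.82724     1.09509     0.68687     1.38837]
  [   0.33856     1.91850     0.36364     0.71473]
  [   0.77604     0.69383     1.65657     0.65064]
  [   0.90630     1.06165     0.76768     2.16022]
The output multiplier for sector j is the column-j sum of the Leontief inverse (I − A)⁻¹ = adj(I−A) / det(I−A).
Column 1 of adj(I−A): (0.327875, 0.060750, 0.139250, 0.162625); det(I−A) = 0.1794375.
m_1 = (0.327875 + 0.060750 + 0.139250 + 0.162625) / 0.1794375 = 0.6905 / 0.1794375 ≈ 3.8481.

m_1 = 3.8481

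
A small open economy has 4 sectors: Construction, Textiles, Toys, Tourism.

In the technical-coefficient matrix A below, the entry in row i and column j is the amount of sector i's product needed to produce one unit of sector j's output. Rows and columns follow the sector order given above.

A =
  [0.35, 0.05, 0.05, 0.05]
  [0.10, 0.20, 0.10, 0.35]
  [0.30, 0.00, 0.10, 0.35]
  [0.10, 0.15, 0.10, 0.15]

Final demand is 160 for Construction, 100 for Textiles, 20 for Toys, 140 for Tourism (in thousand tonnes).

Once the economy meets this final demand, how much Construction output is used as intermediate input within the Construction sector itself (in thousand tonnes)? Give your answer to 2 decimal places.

I − A =
  [   0.65    -0.05    -0.05    -0.05]
  [  -0.10     0.80    -0.10    -0.35]
  [  -0.30     0.00     0.90    -0.35]
  [  -0.10    -0.15    -0.10     0.85]
Compute the cofactors C_ij = (−1)^(i+j)·(3×3 minor ij) of I−A; the adjugate is their transpose:
adj(I−A) = Cᵀ =
  [ 0.531500   0.045875   0.042125   0.067500]
  [ 0.144000   0.454000   0.084000   0.230000]
  [ 0.221500   0.050875   0.397125   0.197500]
  [ 0.114000   0.091500   0.066500   0.450000]
det(I−A) = Σ_j (I−A)_1j·C_1j = (0.65)(0.531500) + (-0.05)(0.144000) + (-0.05)(0.221500) + (-0.05)(0.114000) = 0.3215
(I − A)⁻¹ = adj(I−A) / det(I−A) ≈
  [   1.6532     0.1427     0.1310     0.2100]
  [   0.4479     1.4121     0.2613     0.7154]
  [   0.6890     0.1582     1.2352     0.6143]
  [   0.3546     0.2846     0.2068     1.3997]
First solve x = (I − A)⁻¹ d = adj(I−A)·d / det(I−A); in particular x_1 = (0.531500·160 + 0.045875·100 + 0.042125·20 + 0.067500·140) / 0.3215 = 99.92 / 0.3215 ≈ 310.7932.
Intermediate flow from 1 to 1: z_11 = a_11 · x_1 = 0.35 × 99.92 / 0.3215 = 34.972 / 0.3215 ≈ 108.78.

z_11 = 108.78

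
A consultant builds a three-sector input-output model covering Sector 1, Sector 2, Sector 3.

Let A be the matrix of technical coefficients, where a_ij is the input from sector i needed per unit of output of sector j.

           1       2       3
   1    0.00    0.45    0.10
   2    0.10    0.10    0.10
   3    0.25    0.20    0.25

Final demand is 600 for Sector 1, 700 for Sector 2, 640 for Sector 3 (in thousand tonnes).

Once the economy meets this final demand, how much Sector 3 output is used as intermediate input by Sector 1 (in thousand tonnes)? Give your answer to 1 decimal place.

z_31 = 311.5

I − A =
  [   1.00    -0.45    -0.10]
  [  -0.10     0.90    -0.10]
  [  -0.25    -0.20     0.75]
Cofactors of I−A, C_ij = (−1)^(i+j)·(minor ij) (rows/columns in the sector order above):
  C_11 = (0.90)(0.75) − (-0.10)(-0.20) = 0.6550
  C_12 = −[(-0.10)(0.75) − (-0.10)(-0.25)] = 0.1000
  C_13 = (-0.10)(-0.20) − (0.90)(-0.25) = 0.2450
  C_21 = −[(-0.45)(0.75) − (-0.10)(-0.20)] = 0.3575
  C_22 = (1.00)(0.75) − (-0.10)(-0.25) = 0.7250
  C_23 = −[(1.00)(-0.20) − (-0.45)(-0.25)] = 0.3125
  C_31 = (-0.45)(-0.10) − (-0.10)(0.90) = 0.1350
  C_32 = −[(1.00)(-0.10) − (-0.10)(-0.10)] = 0.1100
  C_33 = (1.00)(0.90) − (-0.45)(-0.10) = 0.8550
det(I−A) = Σ_j (I−A)_1j·C_1j = (1.00)(0.6550) + (-0.45)(0.1000) + (-0.10)(0.2450) = 0.5855
adj(I−A) = Cᵀ =
  [ 0.6550   0.3575   0.1350]
  [ 0.1000   0.7250   0.1100]
  [ 0.2450   0.3125   0.8550]
(I − A)⁻¹ = adj(I−A) / det(I−A) ≈
  [   1.1187     0.6106     0.2306]
  [   0.1708     1.2383     0.1879]
  [   0.4184     0.5337     1.4603]
First solve x = (I − A)⁻¹ d = adj(I−A)·d / det(I−A); in particular x_1 = (0.6550·600 + 0.3575·700 + 0.1350·640) / 0.5855 = 729.65 / 0.5855 ≈ 1246.200.
Intermediate flow from 3 to 1: z_31 = a_31 · x_1 = 0.25 × 729.65 / 0.5855 = 182.4125 / 0.5855 ≈ 311.5.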